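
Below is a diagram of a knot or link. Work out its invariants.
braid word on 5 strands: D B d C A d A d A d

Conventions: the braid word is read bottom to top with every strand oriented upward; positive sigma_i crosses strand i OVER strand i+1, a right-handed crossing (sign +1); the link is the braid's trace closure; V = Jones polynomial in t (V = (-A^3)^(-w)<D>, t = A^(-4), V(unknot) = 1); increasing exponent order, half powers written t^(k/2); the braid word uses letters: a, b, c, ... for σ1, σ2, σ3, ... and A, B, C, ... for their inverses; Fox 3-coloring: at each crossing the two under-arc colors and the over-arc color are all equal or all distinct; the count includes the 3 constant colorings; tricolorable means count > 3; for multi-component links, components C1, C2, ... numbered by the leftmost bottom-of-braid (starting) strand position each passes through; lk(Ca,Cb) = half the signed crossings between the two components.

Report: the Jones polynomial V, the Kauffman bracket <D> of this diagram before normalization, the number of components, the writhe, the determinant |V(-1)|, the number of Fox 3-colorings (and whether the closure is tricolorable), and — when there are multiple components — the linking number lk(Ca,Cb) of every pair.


V = -t^-3 + t^-2 - t^-1 + 3 - t + t^2 - t^3
<D> = -A^-18 + A^-14 - A^-10 + 3A^-6 - A^-2 + A^2 - A^6 (w = -2)
1 component over 10 crossings, w = -2
27 Fox colorings among 3^10, |V(-1)| = 9: tricolorable
why: det 9 = |V(-1)|; divisible by 3, so tricolorable


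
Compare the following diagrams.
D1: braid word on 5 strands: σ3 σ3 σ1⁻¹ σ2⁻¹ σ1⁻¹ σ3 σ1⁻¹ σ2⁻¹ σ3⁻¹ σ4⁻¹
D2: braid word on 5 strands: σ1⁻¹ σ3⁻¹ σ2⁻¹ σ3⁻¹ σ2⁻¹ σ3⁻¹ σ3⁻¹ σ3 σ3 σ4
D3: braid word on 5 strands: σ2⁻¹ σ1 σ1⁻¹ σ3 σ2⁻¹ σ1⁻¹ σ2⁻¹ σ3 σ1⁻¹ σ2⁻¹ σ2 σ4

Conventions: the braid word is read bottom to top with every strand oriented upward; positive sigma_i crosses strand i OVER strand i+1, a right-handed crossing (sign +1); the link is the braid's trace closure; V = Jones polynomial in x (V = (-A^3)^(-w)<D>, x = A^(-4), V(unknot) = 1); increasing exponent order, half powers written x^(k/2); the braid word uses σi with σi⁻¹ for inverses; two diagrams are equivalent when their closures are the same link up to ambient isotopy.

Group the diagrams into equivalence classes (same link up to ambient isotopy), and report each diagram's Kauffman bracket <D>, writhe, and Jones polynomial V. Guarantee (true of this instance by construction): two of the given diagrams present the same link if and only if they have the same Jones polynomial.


grouping into links: {D1, D3} | {D2}
V(D1) = x^-5 - 2x^-4 + 2x^-3 - 2x^-2 + 2x^-1 - 1 + x  (w -4, c 10, <D> = A^-16 - A^-12 + 2A^-8 - 2A^-4 + 2 - 2A^4 + A^8)
D2 (bracket A^-8 + 1 - A^4; 10 crossings at w = -4): V = -x^-4 + x^-3 + x^-1
D3 (bracket A^-10 - A^-6 + 2A^-2 - 2A^2 + 2A^6 - 2A^10 + A^14; 12 crossings at w = -2): V = x^-5 - 2x^-4 + 2x^-3 - 2x^-2 + 2x^-1 - 1 + x
why: V(x) takes 2 values over 3 diagrams, fixing the grouping


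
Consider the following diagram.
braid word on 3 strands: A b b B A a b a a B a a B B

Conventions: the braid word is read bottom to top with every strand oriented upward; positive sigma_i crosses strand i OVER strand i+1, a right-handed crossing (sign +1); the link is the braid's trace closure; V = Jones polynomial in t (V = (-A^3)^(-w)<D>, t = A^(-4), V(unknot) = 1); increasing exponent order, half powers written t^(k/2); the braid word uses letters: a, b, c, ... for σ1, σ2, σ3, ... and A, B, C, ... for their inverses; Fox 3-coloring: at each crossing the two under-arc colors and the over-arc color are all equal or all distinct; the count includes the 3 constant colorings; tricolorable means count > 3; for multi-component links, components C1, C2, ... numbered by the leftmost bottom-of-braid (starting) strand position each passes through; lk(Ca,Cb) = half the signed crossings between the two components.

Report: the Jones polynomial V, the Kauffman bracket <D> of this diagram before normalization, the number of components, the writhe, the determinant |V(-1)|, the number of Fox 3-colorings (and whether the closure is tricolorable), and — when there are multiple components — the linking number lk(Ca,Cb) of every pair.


Jones polynomial: V(t) = -t^-2 + 3t^-1 - 4 + 6t - 6t^2 + 6t^3 - 5t^4 + 3t^5 - t^6
<D> = -A^-18 + 3A^-14 - 5A^-10 + 6A^-6 - 6A^-2 + 6A^2 - 4A^6 + 3A^10 - A^14; writhe +2
components 1, writhe +2 (14 crossings)
3-colorings: 3 of 3^14, det 35 — not tricolorable
note: w = +2 shifts under R1 moves; the (-A^3)^(-2) factor cancels that in V


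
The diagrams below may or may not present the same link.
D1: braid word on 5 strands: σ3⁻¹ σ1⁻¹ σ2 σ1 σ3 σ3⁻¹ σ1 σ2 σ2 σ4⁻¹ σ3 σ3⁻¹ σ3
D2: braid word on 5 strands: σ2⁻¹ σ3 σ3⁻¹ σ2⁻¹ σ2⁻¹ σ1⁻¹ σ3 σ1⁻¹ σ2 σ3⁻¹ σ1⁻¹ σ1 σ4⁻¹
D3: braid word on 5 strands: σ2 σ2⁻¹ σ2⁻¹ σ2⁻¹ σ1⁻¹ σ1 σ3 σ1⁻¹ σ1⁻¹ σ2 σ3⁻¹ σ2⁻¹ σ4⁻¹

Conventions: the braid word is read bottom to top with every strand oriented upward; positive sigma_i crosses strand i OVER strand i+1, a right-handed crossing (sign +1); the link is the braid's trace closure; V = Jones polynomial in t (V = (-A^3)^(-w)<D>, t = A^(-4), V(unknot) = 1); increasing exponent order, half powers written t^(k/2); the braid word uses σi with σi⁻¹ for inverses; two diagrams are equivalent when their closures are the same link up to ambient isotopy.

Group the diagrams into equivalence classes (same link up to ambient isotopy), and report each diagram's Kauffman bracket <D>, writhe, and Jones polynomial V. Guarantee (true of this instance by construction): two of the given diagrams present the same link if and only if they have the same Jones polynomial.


classes: {D1} | {D2, D3}
V(D1) = -t^(1/2) - t^(5/2) - t^(7/2) + t^(13/2)  [13 crossings, <D> = -A^-17 + A^-5 + A^-1 + A^7, w = +3]
V(D2) = t^(-13/2) - t^(-11/2) + t^(-9/2) - 2t^(-7/2) - t^(-3/2)  [13 crossings, <D> = A^-9 + 2A^-1 - A^3 + A^7 - A^11, w = -5]
D3 (bracket A^-9 + 2A^-1 - A^3 + A^7 - A^11; 13 crossings at w = -5): V = t^(-13/2) - t^(-11/2) + t^(-9/2) - 2t^(-7/2) - t^(-3/2)
note: 2 values of V(t) split the 3 diagrams


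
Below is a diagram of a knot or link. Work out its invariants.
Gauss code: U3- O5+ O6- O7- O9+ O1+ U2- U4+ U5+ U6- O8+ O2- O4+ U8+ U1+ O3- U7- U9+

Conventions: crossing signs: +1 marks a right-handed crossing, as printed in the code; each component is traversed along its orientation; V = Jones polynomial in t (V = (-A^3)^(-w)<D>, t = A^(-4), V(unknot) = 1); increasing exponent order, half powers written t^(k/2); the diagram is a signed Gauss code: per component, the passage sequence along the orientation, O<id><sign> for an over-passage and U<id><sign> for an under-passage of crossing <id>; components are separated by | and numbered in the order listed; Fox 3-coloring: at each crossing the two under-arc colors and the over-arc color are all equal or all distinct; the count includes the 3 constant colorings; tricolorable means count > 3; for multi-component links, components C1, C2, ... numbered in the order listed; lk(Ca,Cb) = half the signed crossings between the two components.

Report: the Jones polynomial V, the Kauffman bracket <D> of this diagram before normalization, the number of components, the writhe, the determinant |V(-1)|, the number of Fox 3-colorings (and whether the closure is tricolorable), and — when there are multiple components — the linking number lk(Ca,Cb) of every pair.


V(t) = 1
bracket: -A^3, w = +1
1 component, writhe +1, over 9 crossings
det 1, colorings 3 of 3^9 — not tricolorable
observation: w = +1 (over 9 crossings) is diagram-only; (-A^3)^(-1) removes it from V


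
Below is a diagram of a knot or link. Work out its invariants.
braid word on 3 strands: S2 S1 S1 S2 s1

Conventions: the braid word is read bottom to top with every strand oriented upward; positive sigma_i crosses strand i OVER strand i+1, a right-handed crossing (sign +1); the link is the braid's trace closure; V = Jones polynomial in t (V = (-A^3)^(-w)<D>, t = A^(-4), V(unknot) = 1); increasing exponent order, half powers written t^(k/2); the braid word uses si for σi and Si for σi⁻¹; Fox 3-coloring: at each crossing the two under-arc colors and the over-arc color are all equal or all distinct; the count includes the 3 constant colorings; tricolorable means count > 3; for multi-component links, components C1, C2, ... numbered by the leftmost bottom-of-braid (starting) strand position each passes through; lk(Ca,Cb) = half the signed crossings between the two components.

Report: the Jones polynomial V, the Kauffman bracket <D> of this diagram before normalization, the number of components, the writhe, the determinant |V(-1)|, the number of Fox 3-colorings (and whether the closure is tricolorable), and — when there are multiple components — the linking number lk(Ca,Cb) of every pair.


V = -t^(-9/2) - t^(-5/2) + t^(-3/2) - t^(-1/2)
<D> = A^-7 - A^-3 + A + A^9 (w = -3)
2 components over 5 crossings, w = -3
lk(C1,C2): -2
3 Fox colorings among 3^5, |V(-1)| = 4: not tricolorable
why: w = -3 (over 5 crossings) is diagram-only; (-A^3)^(3) removes it from V


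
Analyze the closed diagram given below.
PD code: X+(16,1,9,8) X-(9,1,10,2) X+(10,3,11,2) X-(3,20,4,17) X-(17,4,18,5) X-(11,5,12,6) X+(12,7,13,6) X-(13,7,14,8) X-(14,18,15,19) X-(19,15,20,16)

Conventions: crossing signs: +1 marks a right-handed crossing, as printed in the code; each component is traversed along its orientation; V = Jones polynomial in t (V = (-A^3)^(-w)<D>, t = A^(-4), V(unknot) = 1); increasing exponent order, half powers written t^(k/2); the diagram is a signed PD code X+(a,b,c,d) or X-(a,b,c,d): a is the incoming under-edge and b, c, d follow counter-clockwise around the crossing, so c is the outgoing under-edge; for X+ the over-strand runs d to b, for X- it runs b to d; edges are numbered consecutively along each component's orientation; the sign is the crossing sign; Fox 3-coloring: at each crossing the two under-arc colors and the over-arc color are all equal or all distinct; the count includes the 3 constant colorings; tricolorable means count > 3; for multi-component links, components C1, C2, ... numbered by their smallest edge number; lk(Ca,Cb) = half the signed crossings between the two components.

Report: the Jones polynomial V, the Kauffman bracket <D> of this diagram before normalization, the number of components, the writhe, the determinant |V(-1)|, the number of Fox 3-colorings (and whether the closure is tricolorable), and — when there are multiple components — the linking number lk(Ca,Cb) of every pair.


V(t) = t^-5 + 2t^-3 + t^-1
bracket: A^-8 + 2 + A^8, w = -4
3 components, writhe -4, over 10 crossings
lk(C1,C2) = 0
linking number lk(C1,C3) = -1
lk(C2,C3): -1
det 4, colorings 3 of 3^10 — not tricolorable
observation: span 4 respects span(V) <= c + mu - 1 = 12 for this 3-component diagram


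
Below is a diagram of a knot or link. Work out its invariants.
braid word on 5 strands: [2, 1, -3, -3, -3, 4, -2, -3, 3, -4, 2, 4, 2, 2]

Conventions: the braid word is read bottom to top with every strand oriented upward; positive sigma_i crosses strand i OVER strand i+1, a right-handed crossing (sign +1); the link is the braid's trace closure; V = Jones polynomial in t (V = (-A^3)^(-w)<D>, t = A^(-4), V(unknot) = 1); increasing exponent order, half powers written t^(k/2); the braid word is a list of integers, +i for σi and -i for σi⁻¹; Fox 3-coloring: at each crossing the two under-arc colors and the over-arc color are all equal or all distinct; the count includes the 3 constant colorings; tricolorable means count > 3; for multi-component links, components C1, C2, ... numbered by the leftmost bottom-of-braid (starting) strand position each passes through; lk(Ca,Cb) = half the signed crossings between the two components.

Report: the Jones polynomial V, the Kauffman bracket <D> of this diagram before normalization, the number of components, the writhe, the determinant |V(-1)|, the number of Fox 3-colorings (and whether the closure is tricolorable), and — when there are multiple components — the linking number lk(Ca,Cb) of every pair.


V(t) = -t^-3 + t^-2 - t^-1 + 3 - t + t^2 - t^3
bracket: -A^-6 + A^-2 - A^2 + 3A^6 - A^10 + A^14 - A^18, w = +2
1 component, writhe +2, over 14 crossings
det 9, colorings 27 of 3^14 — tricolorable
observation: the span of V is 6, forcing >= 6 crossings in any diagram


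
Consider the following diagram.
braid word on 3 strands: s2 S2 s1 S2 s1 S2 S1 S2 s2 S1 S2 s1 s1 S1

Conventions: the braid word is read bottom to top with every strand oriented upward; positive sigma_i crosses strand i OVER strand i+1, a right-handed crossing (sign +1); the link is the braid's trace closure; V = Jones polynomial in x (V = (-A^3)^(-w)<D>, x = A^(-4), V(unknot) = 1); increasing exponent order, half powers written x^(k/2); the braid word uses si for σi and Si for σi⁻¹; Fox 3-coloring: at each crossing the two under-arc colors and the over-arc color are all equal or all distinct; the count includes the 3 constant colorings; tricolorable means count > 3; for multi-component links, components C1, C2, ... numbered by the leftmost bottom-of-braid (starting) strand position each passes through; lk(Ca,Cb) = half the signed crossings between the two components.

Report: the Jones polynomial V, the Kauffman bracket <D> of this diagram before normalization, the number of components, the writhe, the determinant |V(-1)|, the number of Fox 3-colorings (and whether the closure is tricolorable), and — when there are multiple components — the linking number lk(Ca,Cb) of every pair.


V(x) = -x^-5 + x^-4 - x^-3 + 2x^-2 - x^-1 + 2 - x
bracket: -A^-10 + 2A^-6 - A^-2 + 2A^2 - A^6 + A^10 - A^14, w = -2
1 component, writhe -2, over 14 crossings
det 9, colorings 9 of 3^14 — tricolorable
observation: w = -2 (over 14 crossings) is diagram-only; (-A^3)^(2) removes it from V


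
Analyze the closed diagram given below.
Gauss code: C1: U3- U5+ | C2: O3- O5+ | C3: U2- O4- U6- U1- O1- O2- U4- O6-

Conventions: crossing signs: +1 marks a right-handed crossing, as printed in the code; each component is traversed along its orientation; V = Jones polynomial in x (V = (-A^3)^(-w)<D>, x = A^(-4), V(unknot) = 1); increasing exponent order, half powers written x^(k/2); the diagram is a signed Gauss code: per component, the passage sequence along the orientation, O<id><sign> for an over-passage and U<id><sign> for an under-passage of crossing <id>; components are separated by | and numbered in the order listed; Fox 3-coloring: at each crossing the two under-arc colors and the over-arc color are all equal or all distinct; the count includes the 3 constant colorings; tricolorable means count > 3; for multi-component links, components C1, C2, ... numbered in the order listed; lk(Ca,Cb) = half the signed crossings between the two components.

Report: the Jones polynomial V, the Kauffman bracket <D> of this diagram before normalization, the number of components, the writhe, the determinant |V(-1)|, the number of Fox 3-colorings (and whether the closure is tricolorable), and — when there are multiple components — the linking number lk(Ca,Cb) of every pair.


Jones polynomial: V(x) = -x^-5 - x^-4 + x^-3 + 2x^-2 + 2x^-1 + 1
<D> = A^-12 + 2A^-8 + 2A^-4 + 1 - A^4 - A^8; writhe -4
components 3, writhe -4 (6 crossings)
linking number lk(C1,C2) = 0
lk(C1,C3): 0
lk(C2,C3) = 0
3-colorings: 81 of 3^7, det 0 — tricolorable
note: the span of V is 5, within the link bound 6 + 3 - 1


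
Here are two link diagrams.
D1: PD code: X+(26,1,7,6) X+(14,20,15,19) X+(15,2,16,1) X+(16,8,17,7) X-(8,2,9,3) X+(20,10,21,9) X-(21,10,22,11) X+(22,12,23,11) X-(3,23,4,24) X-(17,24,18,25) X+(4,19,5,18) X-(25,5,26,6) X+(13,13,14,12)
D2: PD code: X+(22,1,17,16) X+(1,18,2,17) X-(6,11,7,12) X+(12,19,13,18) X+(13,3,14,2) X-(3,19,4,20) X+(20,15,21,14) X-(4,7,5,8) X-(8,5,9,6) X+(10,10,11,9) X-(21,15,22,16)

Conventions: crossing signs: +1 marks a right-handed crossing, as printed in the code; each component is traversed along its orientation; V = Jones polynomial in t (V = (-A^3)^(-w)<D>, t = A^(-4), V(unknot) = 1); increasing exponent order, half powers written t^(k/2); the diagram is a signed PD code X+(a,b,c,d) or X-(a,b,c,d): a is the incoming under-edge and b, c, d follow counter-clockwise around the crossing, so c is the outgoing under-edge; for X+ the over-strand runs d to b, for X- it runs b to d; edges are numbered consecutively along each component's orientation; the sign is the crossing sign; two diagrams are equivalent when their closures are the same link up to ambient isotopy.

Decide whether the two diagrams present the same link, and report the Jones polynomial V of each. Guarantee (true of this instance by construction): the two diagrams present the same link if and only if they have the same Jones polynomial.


equivalent: no
D1 (bracket -A^-5 + 2A^-1 - A^3 + 2A^7 - A^11 + A^15; 13 crossings at w = +3): V = -t^(-3/2) + t^(-1/2) - 2t^(1/2) + t^(3/2) - 2t^(5/2) + t^(7/2)
D2 (bracket A^-3 + 2A^5 - A^9 + A^13 - A^17; 11 crossings at w = +1): V = t^(-7/2) - t^(-5/2) + t^(-3/2) - 2t^(-1/2) - t^(3/2)
key observation: 2 classes among 2 diagrams; unequal V(t) rules out equality


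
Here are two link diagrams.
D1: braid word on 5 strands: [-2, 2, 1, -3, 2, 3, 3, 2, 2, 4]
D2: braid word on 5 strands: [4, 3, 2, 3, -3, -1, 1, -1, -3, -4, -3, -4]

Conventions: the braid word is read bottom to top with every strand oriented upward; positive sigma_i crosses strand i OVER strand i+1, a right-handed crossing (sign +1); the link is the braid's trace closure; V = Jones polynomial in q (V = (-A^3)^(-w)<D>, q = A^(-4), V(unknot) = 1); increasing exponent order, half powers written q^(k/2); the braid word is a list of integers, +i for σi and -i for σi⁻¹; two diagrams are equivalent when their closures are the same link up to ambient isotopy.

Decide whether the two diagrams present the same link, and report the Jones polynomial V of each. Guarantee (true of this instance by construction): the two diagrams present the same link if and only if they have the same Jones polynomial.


same link: no
V(D1) = q - q^2 + 2q^3 - q^4 + q^5 - q^6  [10 crossings, <D> = -A^-6 + A^-2 - A^2 + 2A^6 - A^10 + A^14, w = +6]
V(D2) = 1  (w -2, c 12, <D> = A^-6)
note: V(q) takes 2 values over 2 diagrams, fixing the grouping


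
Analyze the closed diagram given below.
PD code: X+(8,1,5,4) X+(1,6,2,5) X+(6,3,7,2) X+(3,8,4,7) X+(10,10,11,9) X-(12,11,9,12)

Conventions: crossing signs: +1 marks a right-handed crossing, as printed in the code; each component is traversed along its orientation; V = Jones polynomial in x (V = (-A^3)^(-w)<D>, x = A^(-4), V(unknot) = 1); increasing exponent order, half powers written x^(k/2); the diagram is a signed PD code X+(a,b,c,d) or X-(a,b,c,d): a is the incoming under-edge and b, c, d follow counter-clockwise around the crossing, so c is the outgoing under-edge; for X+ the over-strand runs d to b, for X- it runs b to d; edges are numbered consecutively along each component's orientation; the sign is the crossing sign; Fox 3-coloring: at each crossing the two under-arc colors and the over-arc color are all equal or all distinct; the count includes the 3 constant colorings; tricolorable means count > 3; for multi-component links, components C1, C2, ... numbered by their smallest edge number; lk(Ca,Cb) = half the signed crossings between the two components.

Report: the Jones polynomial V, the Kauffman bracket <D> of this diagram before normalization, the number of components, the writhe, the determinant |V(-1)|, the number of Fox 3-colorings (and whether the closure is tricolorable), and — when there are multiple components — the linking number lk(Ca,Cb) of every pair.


V(x) = x + x^2 + x^3 + x^6
bracket: A^-12 + 1 + A^4 + A^8, w = +4
3 components, writhe +4, over 6 crossings
lk(C1,C2) = +2
linking number lk(C1,C3) = 0
lk(C2,C3): 0
det 0, colorings 9 of 3^6 — tricolorable
observation: span 5 respects span(V) <= c + mu - 1 = 8 for this 3-component diagram


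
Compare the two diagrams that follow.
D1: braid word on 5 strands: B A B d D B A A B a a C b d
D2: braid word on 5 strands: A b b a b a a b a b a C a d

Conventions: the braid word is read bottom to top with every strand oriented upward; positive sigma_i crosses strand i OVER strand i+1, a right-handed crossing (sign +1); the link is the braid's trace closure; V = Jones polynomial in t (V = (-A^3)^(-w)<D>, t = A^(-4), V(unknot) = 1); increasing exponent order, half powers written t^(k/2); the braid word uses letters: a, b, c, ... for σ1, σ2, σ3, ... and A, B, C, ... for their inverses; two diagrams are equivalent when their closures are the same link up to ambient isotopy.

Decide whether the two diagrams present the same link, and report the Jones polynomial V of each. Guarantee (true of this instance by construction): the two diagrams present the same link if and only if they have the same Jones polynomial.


same link: no
V(D1) = -t^-6 + t^-5 - t^-4 + 2t^-3 - t^-2 + t^-1  [14 crossings, <D> = A^-8 - A^-4 + 2 - A^4 + A^8 - A^12, w = -4]
V(D2) = t^4 + t^6 - t^10  [14 crossings, <D> = -A^-10 + A^6 + A^14, w = +10]
insight: 2 classes among 2 diagrams; unequal V(t) rules out equality


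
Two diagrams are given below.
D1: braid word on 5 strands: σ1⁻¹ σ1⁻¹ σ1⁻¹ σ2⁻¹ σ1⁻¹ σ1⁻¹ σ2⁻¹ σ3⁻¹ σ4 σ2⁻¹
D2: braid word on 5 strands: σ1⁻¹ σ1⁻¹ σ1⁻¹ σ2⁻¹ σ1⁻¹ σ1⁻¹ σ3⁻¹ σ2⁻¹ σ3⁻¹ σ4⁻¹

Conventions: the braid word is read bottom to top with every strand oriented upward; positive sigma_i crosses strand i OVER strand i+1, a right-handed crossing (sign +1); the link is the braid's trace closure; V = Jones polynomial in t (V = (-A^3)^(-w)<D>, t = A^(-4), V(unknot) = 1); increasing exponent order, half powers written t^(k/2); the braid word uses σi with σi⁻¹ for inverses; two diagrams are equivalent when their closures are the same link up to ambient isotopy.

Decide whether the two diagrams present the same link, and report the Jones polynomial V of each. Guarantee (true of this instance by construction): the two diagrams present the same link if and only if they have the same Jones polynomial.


equivalent: yes
D1 (bracket A^-12 + A^-4 - A^8; 10 crossings at w = -8): V = -t^-8 + t^-5 + t^-3
V(D2) = -t^-8 + t^-5 + t^-3  (w -10, c 10, <D> = A^-18 + A^-10 - A^2)
key observation: all 2 diagrams share one V(t), hence one class


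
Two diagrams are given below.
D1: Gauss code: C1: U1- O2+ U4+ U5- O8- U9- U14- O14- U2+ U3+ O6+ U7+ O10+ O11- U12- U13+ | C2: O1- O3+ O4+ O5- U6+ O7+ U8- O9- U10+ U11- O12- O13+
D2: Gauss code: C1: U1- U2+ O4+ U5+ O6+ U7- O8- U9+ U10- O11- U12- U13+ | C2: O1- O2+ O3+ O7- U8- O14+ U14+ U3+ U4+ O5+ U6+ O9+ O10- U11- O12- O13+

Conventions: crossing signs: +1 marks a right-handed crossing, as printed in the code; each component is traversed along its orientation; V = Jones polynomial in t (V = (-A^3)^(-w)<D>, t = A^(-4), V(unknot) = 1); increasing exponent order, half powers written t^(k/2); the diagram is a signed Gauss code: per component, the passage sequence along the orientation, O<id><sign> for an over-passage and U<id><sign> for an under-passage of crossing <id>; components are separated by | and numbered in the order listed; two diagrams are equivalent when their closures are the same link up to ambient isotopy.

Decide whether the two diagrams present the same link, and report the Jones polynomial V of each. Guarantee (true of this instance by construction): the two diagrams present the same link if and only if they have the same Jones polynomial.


equivalent: yes
D1 (bracket A^-14 - 2A^-10 + A^-6 - 2A^-2 + A^2 - A^6; 14 crossings at w = 0): V = -t^(-3/2) + t^(-1/2) - 2t^(1/2) + t^(3/2) - 2t^(5/2) + t^(7/2)
D2 (bracket A^-8 - 2A^-4 + 1 - 2A^4 + A^8 - A^12; 14 crossings at w = +2): V = -t^(-3/2) + t^(-1/2) - 2t^(1/2) + t^(3/2) - 2t^(5/2) + t^(7/2)
key observation: from 14 to 14 crossings by R-moves: one link, two diagrams


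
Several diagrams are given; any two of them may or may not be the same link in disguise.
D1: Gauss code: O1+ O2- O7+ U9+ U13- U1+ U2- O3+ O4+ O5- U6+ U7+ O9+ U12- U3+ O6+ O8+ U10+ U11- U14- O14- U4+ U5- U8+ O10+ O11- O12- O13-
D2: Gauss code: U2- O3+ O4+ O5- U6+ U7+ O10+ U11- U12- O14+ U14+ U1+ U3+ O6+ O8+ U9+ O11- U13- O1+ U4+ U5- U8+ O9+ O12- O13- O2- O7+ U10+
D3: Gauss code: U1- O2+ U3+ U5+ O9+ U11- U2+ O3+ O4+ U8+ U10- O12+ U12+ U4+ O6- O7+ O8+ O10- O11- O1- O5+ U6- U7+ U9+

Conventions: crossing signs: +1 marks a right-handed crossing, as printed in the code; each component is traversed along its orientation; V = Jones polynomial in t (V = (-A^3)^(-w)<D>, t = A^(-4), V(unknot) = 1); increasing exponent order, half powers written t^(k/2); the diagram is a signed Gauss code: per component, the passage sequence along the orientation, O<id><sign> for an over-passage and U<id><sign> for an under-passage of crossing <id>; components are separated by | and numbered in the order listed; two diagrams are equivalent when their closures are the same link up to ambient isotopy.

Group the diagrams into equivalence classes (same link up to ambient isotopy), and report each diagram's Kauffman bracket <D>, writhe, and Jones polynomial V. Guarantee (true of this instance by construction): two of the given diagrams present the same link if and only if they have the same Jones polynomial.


equivalence classes: {D1, D2, D3}
D1 (bracket -A^-10 + A^-6 + A^2; 14 crossings at w = +2): V = t + t^3 - t^4
D2 (bracket -A^-4 + 1 + A^8; 14 crossings at w = +4): V = t + t^3 - t^4
V(D3) = t + t^3 - t^4  (w +4, c 12, <D> = -A^-4 + 1 + A^8)
observation: one V(t) for all 3 diagrams — one class (guaranteed)


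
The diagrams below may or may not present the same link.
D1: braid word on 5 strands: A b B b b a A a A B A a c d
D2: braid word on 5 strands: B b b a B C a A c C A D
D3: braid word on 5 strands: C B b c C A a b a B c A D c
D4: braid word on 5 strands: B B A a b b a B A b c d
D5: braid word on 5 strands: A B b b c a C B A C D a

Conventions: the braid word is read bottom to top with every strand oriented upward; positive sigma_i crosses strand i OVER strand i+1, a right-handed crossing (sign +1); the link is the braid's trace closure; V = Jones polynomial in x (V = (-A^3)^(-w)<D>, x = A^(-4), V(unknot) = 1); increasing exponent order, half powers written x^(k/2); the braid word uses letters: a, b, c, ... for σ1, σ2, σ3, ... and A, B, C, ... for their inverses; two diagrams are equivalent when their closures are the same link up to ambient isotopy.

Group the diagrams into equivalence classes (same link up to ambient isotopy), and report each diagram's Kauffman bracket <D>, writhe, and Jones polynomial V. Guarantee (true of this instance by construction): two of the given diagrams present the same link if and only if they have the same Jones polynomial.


equivalence classes: {D1, D2, D3, D4, D5}
D1 (bracket A^6; 14 crossings at w = +2): V = 1
V(D2) = 1  [12 crossings, <D> = A^-6, w = -2]
V(D3) = 1  [14 crossings, <D> = 1, w = 0]
V(D4) = 1  [12 crossings, <D> = A^6, w = +2]
D5 (bracket A^-6; 12 crossings at w = -2): V = 1
key observation: one V(x) for all 5 diagrams — one class (guaranteed)


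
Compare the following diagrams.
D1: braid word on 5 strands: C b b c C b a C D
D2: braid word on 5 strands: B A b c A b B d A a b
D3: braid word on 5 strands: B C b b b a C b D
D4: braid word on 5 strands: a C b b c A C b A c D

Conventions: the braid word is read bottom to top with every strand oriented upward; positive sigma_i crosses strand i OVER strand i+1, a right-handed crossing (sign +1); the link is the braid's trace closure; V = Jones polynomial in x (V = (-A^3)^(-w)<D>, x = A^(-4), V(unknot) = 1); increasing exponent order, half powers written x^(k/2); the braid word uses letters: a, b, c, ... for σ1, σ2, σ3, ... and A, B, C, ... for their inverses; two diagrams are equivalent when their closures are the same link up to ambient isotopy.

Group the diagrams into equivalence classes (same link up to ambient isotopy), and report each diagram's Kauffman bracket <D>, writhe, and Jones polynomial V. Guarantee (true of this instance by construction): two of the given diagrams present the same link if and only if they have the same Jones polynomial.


equivalence classes: {D1, D3} | {D2} | {D4}
D1 (bracket -A^-11 + A^-7 - A^-3 + 2A + A^9; 9 crossings at w = +1): V = -x^(-3/2) - 2x^(1/2) + x^(3/2) - x^(5/2) + x^(7/2)
V(D2) = -x^(-5/2) - x^(-1/2)  (w +1, c 11, <D> = A^5 + A^13)
V(D3) = -x^(-3/2) - 2x^(1/2) + x^(3/2) - x^(5/2) + x^(7/2)  (w +1, c 9, <D> = -A^-11 + A^-7 - A^-3 + 2A + A^9)
D4 (bracket -A^-15 + A^-7 + A^-3 + A; 11 crossings at w = +1): V = -x^(1/2) - x^(3/2) - x^(5/2) + x^(9/2)
observation: comparing 4 Jones polynomials yields 3 groups


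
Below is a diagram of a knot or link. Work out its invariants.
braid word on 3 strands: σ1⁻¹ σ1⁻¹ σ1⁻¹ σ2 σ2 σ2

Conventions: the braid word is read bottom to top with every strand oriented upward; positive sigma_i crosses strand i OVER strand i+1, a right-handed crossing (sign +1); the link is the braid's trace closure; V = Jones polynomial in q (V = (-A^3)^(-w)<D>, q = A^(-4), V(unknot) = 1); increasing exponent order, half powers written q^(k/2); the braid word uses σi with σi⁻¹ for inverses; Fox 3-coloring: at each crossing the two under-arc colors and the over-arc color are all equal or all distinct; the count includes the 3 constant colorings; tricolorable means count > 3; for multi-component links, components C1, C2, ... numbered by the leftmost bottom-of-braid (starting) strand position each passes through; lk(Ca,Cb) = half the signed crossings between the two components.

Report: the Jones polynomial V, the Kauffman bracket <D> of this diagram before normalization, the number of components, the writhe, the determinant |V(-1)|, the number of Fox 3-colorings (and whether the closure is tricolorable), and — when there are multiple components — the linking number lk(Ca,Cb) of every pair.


Jones polynomial: V(q) = -q^-3 + q^-2 - q^-1 + 3 - q + q^2 - q^3
<D> = -A^-12 + A^-8 - A^-4 + 3 - A^4 + A^8 - A^12; writhe 0
components 1, writhe 0 (6 crossings)
3-colorings: 27 of 3^6, det 9 — tricolorable
note: V spans 6 powers of q: at least 6 crossings in any diagram


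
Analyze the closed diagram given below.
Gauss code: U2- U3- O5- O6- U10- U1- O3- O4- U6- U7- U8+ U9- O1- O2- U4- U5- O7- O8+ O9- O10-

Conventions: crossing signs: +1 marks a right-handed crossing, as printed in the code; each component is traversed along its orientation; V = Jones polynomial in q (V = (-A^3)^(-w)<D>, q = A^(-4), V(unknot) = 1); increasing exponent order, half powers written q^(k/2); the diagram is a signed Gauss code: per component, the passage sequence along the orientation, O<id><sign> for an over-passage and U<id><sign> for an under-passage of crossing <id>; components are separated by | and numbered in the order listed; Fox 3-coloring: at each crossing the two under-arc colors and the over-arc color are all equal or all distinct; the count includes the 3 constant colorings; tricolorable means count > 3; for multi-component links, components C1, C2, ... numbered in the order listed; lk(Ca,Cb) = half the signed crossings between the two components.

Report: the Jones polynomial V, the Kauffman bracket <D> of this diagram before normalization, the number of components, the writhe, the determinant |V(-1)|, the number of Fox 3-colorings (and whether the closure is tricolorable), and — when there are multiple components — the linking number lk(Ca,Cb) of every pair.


V = -q^-8 + q^-5 + q^-3
<D> = A^-12 + A^-4 - A^8 (w = -8)
1 component over 10 crossings, w = -8
9 Fox colorings among 3^10, |V(-1)| = 3: tricolorable
why: the span of V is 5, forcing >= 5 crossings in any diagram


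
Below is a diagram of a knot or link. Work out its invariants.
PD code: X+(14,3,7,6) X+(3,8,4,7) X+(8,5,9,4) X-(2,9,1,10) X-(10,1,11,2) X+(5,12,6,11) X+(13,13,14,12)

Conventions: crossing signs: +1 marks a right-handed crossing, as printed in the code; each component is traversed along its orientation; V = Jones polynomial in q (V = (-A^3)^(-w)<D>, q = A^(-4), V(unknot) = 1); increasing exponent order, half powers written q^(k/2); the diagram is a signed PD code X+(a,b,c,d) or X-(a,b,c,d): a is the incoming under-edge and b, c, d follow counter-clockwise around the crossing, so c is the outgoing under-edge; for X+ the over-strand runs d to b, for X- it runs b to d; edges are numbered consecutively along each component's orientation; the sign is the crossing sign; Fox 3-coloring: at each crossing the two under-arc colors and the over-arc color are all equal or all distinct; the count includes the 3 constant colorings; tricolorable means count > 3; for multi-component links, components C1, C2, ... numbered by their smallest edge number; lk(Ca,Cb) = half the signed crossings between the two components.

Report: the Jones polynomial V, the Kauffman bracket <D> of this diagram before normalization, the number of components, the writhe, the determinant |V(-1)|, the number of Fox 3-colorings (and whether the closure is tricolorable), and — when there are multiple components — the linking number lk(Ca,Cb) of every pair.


V = q^-1 + 2q - q^2 + 2q^3 - q^4 + q^5
<D> = -A^-11 + A^-7 - 2A^-3 + A - 2A^5 - A^13 (w = +3)
3 components over 7 crossings, w = +3
lk(C1,C2): 0
lk(C1,C3) = -1
linking number lk(C2,C3) = +2
3 Fox colorings among 3^7, |V(-1)| = 8: not tricolorable
why: w = +3 (over 7 crossings) is diagram-only; (-A^3)^(-3) removes it from V


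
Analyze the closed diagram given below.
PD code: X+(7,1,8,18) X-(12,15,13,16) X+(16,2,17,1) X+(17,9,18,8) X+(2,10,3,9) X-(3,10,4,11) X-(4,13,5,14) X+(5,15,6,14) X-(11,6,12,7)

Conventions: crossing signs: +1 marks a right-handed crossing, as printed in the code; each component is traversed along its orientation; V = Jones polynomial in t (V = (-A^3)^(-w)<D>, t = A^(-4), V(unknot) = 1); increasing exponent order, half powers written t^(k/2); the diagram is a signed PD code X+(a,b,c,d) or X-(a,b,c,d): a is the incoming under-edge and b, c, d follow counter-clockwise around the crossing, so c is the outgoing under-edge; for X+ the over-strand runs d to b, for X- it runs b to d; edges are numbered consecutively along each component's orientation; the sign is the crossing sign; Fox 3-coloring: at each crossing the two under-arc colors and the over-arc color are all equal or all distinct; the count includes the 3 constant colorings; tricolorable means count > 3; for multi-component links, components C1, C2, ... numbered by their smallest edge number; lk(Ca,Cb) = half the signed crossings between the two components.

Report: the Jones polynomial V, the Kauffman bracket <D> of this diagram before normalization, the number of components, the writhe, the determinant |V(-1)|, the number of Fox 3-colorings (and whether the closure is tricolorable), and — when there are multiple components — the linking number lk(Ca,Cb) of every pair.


Jones polynomial: V(t) = 1
<D> = -A^3; writhe +1
components 1, writhe +1 (9 crossings)
3-colorings: 3 of 3^9, det 1 — not tricolorable
note: det 1 = |V(-1)|; not divisible by 3, so not tricolorable


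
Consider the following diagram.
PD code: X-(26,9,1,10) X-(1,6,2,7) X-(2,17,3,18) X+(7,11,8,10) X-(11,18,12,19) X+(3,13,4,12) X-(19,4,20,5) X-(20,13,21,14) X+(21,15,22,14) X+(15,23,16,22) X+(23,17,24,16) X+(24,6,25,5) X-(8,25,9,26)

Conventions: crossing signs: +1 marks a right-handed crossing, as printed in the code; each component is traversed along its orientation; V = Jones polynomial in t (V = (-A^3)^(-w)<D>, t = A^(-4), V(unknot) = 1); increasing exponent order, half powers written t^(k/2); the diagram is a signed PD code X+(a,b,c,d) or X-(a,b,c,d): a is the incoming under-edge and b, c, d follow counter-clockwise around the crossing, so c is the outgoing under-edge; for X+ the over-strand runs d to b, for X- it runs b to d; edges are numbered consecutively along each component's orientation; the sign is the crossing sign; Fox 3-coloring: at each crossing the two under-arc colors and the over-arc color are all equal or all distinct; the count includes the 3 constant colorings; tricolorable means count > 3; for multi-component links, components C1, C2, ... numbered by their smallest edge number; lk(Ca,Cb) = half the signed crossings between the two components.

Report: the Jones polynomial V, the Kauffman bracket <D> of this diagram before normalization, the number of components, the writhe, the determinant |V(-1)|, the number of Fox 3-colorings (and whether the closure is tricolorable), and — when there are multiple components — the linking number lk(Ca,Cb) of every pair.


V = t^-4 - 2t^-3 + 3t^-2 - 4t^-1 + 4 - 3t + 3t^2 - t^3
<D> = A^-15 - 3A^-11 + 3A^-7 - 4A^-3 + 4A - 3A^5 + 2A^9 - A^13 (w = -1)
1 component over 13 crossings, w = -1
9 Fox colorings among 3^13, |V(-1)| = 21: tricolorable
why: w = -1 shifts under R1 moves; the (-A^3)^(1) factor cancels that in V


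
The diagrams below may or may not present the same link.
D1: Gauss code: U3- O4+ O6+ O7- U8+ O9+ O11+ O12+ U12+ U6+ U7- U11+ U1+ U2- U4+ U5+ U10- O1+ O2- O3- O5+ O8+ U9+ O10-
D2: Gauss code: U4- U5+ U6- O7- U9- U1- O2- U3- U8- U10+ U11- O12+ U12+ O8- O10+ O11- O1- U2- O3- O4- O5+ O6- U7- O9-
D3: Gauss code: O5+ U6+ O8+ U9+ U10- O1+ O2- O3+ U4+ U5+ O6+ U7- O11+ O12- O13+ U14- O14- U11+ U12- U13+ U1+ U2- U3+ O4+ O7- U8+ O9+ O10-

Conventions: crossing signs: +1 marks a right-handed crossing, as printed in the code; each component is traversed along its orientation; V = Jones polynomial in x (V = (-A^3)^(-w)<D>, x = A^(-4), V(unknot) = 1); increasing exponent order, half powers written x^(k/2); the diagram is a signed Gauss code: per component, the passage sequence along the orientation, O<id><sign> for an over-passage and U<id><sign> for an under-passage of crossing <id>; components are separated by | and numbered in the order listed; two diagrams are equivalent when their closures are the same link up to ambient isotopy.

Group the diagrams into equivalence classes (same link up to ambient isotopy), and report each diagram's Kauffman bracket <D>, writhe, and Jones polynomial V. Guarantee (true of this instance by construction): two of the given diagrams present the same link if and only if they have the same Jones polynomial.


classes: {D1} | {D2} | {D3}
V(D1) = 1  [12 crossings, <D> = A^12, w = +4]
D2 (bracket A^-10 + 2A^-2 - 2A^2 + A^6 - 2A^10 + A^14; 12 crossings at w = -6): V = x^-8 - 2x^-7 + x^-6 - 2x^-5 + 2x^-4 + x^-2
D3 (bracket -A^-12 + A^-8 - A^-4 + 2 - A^4 + A^8; 14 crossings at w = +4): V = x - x^2 + 2x^3 - x^4 + x^5 - x^6
note: 3 classes among 3 diagrams; unequal V(x) rules out equality


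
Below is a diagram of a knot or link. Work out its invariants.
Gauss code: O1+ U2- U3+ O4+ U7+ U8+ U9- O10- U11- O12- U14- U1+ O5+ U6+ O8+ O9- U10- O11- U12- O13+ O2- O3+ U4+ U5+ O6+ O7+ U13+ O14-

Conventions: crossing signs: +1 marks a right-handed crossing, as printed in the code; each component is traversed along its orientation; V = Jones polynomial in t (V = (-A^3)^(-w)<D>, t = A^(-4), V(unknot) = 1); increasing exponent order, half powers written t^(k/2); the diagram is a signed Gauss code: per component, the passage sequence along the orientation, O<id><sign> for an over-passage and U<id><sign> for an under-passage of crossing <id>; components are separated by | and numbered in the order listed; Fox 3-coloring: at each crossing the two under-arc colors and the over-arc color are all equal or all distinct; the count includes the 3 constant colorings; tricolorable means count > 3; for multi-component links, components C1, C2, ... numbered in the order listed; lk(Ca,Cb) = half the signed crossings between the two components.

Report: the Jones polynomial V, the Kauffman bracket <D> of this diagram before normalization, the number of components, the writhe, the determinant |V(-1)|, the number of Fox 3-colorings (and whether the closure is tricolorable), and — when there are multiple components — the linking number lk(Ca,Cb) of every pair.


Jones polynomial: V(t) = -t^-1 + 2 - t + 2t^2 - t^3 + t^4 - t^5
<D> = -A^-14 + A^-10 - A^-6 + 2A^-2 - A^2 + 2A^6 - A^10; writhe +2
components 1, writhe +2 (14 crossings)
3-colorings: 9 of 3^14, det 9 — tricolorable
note: w = +2 (over 14 crossings) is diagram-only; (-A^3)^(-2) removes it from V
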